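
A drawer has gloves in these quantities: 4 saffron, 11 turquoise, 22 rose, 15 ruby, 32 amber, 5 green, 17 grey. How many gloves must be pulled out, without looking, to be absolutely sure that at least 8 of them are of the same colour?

45

The 7 colours are the holes; the gloves drawn are the pigeons.
To avoid 8 of any one colour, the worst case takes at most 7 of each colour, or every glove of a colour that has fewer than 7.
That gives 4 + 7 + 7 + 7 + 7 + 5 + 7 = 44 gloves with no colour reaching 8.
The next glove forces some colour to 8, so 44 + 1 = 45.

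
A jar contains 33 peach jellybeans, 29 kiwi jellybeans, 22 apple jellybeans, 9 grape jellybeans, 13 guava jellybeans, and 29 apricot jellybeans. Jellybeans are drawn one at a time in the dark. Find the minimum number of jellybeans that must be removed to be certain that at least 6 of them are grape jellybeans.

132

In the worst case for collecting grape jellybeans, every non-grape jellybean comes out first.
There are 33 + 29 + 22 + 13 + 29 = 126 non-grape jellybeans altogether.
After those, each further jellybean must be grape, so 126 + 6 = 132 draws guarantee 6 grape jellybeans.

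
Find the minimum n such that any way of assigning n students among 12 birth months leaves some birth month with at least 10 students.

With 108 students one could put exactly 9 in each of the 12 birth months, and no birth month would reach 10.
Pigeonhole: one more student must land in a birth month that already has 9, giving it 10.
So 12 × 9 + 1 = 109 students are required.

109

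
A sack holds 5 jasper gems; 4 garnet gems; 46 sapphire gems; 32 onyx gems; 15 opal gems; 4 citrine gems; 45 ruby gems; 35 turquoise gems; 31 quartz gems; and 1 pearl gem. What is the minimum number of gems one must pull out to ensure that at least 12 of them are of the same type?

81

An adversary could hand out at most 11 gems per type (4 types run out sooner): 5 + 4 + 11 + 11 + 11 + 4 + 11 + 11 + 11 + 1 = 80 gems and still no type has 12.
By the pigeonhole principle, one more gem lands in a type already at 11, so 81 draws are enough and 80 are not.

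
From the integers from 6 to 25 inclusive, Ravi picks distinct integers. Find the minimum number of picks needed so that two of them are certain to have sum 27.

A set avoiding the sum 27 can contain at most one of each pair {x, 27−x}, plus the 4 elements whose complement lies outside the range.
The integers 14, …, 25 (12 of them) are such a set: any two sum to at least 14+15 = 29 > 27.
Pigeonhole: any 13th integer completes one of the 8 pairs, so 13 choices force a sum of 27.

13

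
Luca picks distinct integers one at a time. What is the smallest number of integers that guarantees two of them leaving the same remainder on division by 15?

16

By the pigeonhole principle, the 15 residue classes mod 15 are the pigeonholes.
With 15 integers one could put 1 in each residue class and have no class reach 2.
The 16th integer pushes some class to 2, so 15·1 + 1 = 16.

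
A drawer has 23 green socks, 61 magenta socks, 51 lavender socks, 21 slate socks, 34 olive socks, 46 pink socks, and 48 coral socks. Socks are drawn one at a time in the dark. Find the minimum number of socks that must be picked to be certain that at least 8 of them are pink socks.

246

In the worst case for collecting pink socks, every non-pink sock comes out first.
There are 23 + 61 + 51 + 21 + 34 + 48 = 238 non-pink socks altogether.
After those, each further sock must be pink, so 238 + 8 = 246 draws guarantee 8 pink socks.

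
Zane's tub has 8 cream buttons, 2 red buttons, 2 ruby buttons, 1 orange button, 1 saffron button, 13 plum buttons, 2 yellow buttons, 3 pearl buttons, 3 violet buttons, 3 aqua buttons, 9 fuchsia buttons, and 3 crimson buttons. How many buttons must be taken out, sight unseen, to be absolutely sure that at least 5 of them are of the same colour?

Pigeonhole: put each drawn button into a box by colour. The largest draw with every box below 5 takes min(count, 4) from each colour; colours with fewer than 4 contribute all they have.
Σ min(cᵢ, 4) = 4 + 2 + 2 + 1 + 1 + 4 + 2 + 3 + 3 + 3 + 4 + 3 = 32.
Draw number 32 + 1 = 33 must push one box to 5.

33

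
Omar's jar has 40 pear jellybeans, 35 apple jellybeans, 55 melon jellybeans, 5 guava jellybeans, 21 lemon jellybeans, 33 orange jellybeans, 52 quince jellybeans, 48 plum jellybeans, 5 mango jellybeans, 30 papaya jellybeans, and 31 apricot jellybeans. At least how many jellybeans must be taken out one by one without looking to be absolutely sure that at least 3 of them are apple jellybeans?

In the worst case for collecting apple jellybeans, every non-apple jellybean comes out first.
There are 40 + 55 + 5 + 21 + 33 + 52 + 48 + 5 + 30 + 31 = 320 non-apple jellybeans altogether.
After those, each further jellybean must be apple, so 320 + 3 = 323 draws guarantee 3 apple jellybeans.

323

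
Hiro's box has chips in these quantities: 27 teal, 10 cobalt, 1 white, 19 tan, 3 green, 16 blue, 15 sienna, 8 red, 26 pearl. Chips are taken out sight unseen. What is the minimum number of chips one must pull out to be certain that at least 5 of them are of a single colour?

Pigeonhole: put each drawn chip into a box by colour. The largest draw with every box below 5 takes min(count, 4) from each colour; colours with fewer than 4 contribute all they have.
Σ min(cᵢ, 4) = 4 + 4 + 1 + 4 + 3 + 4 + 4 + 4 + 4 = 32.
Draw number 32 + 1 = 33 must push one box to 5.

33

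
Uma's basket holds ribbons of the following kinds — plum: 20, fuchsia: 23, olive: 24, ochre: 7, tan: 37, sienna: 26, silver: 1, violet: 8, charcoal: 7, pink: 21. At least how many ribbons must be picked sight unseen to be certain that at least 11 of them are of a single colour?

An adversary could hand out at most 10 ribbons per colour (4 colours run out sooner): 10 + 10 + 10 + 7 + 10 + 10 + 1 + 8 + 7 + 10 = 83 ribbons and still no colour has 11.
By pigeonhole, one more ribbon lands in a colour already at 10, so 84 draws are enough and 83 are not.

84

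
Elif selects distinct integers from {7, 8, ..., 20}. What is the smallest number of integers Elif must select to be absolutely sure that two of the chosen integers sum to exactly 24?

A set avoiding the sum 24 can contain at most one of each pair {x, 24−x}, plus the 4 elements whose complement lies outside the range or equal to its own complement.
The integers 12, …, 20 (9 of them) are such a set: any two sum to at least 12+13 = 25 > 24.
Any 10th integer completes one of the 5 pairs, so 10 choices force a sum of 24.

10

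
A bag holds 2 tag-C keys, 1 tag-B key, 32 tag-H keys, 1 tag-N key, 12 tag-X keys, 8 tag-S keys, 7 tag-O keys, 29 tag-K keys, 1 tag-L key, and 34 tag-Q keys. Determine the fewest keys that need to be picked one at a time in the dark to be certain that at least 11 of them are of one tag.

An adversary could hand out at most 10 keys per tag (6 tags run out sooner): 2 + 1 + 10 + 1 + 10 + 8 + 7 + 10 + 1 + 10 = 60 keys and still no tag has 11.
By the pigeonhole principle, one more key lands in a tag already at 10, so 61 draws are enough and 60 are not.

61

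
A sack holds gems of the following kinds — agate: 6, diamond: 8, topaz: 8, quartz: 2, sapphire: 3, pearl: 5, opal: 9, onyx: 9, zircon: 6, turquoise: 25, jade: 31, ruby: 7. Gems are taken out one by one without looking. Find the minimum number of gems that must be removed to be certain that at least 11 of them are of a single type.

An adversary could hand out at most 10 gems per type (10 types run out sooner): 6 + 8 + 8 + 2 + 3 + 5 + 9 + 9 + 6 + 10 + 10 + 7 = 83 gems and still no type has 11.
One more gem lands in a type already at 10, so 84 draws are enough and 83 are not.

84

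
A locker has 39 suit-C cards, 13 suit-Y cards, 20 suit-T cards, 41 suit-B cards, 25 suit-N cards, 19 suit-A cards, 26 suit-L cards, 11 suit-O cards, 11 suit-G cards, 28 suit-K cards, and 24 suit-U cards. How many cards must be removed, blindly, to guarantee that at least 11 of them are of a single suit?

Put each drawn card into a box by suit. The largest draw with every box below 11 takes min(count, 10) from each suit.
Σ min(cᵢ, 10) = 10 + 10 + 10 + 10 + 10 + 10 + 10 + 10 + 10 + 10 + 10 = 110.
Draw number 110 + 1 = 111 must push one box to 11.

111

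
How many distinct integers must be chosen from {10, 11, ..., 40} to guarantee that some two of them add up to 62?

23

Two chosen integers sum to 62 exactly when both halves of some pair {x, 62−x} with 22 ≤ x ≤ 62−x ≤ 40 are chosen — 9 such pairs.
The remaining 13 elements (those with no distinct partner in range) can never complete a 62-sum, so the worst case takes all of them and one from each pair: 13 + 9 = 22.
The 23rd integer has to be the second member of some pair, so 22 + 1 = 23.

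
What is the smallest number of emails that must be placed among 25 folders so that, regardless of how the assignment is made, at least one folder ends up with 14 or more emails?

With 325 emails one could put exactly 13 in each of the 25 folders, and no folder would reach 14.
By pigeonhole, one more email must land in a folder that already has 13, giving it 14.
So 25 × 13 + 1 = 326 emails are required.

326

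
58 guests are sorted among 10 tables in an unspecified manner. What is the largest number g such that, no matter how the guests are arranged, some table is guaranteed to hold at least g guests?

6

The 10 tables are the holes and the 58 guests are the pigeons.
If every table held at most 5 guests, the total would be at most 10 × 5 = 50, which is less than 58.
So some table holds at least ⌈58/10⌉ = 6 guests.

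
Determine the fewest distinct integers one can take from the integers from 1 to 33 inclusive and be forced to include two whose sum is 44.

A set avoiding the sum 44 can contain at most one of each pair {x, 44−x}, plus the 11 elements whose complement lies outside the range or equal to its own complement.
The integers 1, …, 22 (22 of them) are such a set: any two sum to at least 1+2 = 3 and at most 21+22 = 43 < 44.
By pigeonhole, any 23rd integer completes one of the 11 pairs, so 23 choices force a sum of 44.

23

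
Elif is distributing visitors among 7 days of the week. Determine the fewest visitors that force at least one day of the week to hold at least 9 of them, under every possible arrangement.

57

With 56 visitors one could put exactly 8 in each of the 7 days of the week, and no day of the week would reach 9.
By pigeonhole, one more visitor must land in a day of the week that already has 8, giving it 9.
So 7 × 8 + 1 = 57 visitors are required.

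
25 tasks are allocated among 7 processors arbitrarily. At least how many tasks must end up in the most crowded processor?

By pigeonhole, the 7 processors are the holes and the 25 tasks are the pigeons.
If every processor held at most 3 tasks, the total would be at most 7 × 3 = 21, which is less than 25.
So some processor holds at least ⌈25/7⌉ = 4 tasks.

4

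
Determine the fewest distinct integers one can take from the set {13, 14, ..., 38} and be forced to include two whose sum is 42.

Two chosen integers sum to 42 exactly when both halves of some pair {x, 42−x} with 13 ≤ x ≤ 42−x ≤ 29 are chosen — 8 such pairs.
The remaining 10 elements (those with no distinct partner in range) can never complete a 42-sum, so the worst case takes all of them and one from each pair: 10 + 8 = 18.
The 19th integer has to be the second member of some pair, so 18 + 1 = 19.

19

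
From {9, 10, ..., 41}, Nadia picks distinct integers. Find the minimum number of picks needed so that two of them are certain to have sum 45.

Two chosen integers sum to 45 exactly when both halves of some pair {x, 45−x} with 9 ≤ x ≤ 45−x ≤ 36 are chosen — 14 such pairs.
The remaining 5 elements (those with no distinct partner in range) can never complete a 45-sum, so the worst case takes all of them and one from each pair: 5 + 14 = 19.
The 20th integer has to be the second member of some pair, so 19 + 1 = 20.

20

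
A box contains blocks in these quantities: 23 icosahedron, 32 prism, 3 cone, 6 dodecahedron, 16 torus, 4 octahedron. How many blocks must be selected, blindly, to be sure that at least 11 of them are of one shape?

44

An adversary could hand out at most 10 blocks per shape (cone, dodecahedron, octahedron run out sooner): 10 + 10 + 3 + 6 + 10 + 4 = 43 blocks and still no shape has 11.
One more block lands in a shape already at 10, so 44 draws are enough and 43 are not.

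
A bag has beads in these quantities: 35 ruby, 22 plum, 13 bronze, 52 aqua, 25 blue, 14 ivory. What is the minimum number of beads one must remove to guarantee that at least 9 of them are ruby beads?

In the worst case for collecting ruby beads, every non-ruby bead comes out first.
There are 22 + 13 + 52 + 25 + 14 = 126 non-ruby beads altogether.
After those, each further bead must be ruby, so 126 + 9 = 135 draws guarantee 9 ruby beads.

135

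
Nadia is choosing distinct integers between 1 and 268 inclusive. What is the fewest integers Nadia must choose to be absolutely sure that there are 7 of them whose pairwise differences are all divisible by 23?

139

Integers whose pairwise differences are multiples of 23 are exactly those sharing a remainder mod 23. The 23 residue classes mod 23 are the pigeonholes.
With 138 integers one could put 6 in each residue class and have no class reach 7.
The 139th integer pushes some class to 7, so 23·6 + 1 = 139.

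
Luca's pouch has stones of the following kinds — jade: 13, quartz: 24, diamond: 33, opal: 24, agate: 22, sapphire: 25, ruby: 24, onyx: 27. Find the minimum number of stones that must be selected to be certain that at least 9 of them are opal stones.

In the worst case for collecting opal stones, every non-opal stone comes out first.
There are 13 + 24 + 33 + 22 + 25 + 24 + 27 = 168 non-opal stones altogether.
After those, each further stone must be opal, so 168 + 9 = 177 draws guarantee 9 opal stones.

177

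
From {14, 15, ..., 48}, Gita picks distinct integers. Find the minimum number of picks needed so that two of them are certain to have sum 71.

23

Group the elements by complementary pair {x, 71−x}: {23,48}, {24,47}, {25,46}, …, giving 13 two-element pairs and 9 integers whose partner 71−x falls outside [14,48].
Treating each of those 22 groups as a pigeonhole, one can pick one integer per group — 22 integers — with no two summing to 71.
The 23rd integer lands in an occupied pair, forcing a sum of 71.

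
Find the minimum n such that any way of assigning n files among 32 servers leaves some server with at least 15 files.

With 448 files one could put exactly 14 in each of the 32 servers, and no server would reach 15.
By pigeonhole, one more file must land in a server that already has 14, giving it 15.
So 32 × 14 + 1 = 449 files are required.

449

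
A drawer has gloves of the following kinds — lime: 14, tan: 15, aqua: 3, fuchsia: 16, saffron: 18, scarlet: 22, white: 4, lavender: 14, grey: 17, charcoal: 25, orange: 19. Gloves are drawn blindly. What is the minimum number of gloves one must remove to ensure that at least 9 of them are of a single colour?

80

Put each drawn glove into a box by colour. The largest draw with every box below 9 takes min(count, 8) from each colour; colours with fewer than 8 contribute all they have.
Σ min(cᵢ, 8) = 8 + 8 + 3 + 8 + 8 + 8 + 4 + 8 + 8 + 8 + 8 = 79.
Draw number 79 + 1 = 80 must push one box to 9.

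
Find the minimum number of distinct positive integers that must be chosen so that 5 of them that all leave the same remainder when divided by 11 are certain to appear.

By pigeonhole, the 11 residue classes mod 11 are the pigeonholes.
With 44 integers one could put 4 in each residue class and have no class reach 5.
The 45th integer pushes some class to 5, so 11·4 + 1 = 45.

45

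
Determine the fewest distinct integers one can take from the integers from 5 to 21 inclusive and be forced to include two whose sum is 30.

12

Two chosen integers sum to 30 exactly when both halves of some pair {x, 30−x} with 9 ≤ x ≤ 30−x ≤ 21 are chosen — 6 such pairs.
The remaining 5 elements (those with no distinct partner in range) can never complete a 30-sum, so the worst case takes all of them and one from each pair: 5 + 6 = 11.
The 12th integer has to be the second member of some pair, so 11 + 1 = 12.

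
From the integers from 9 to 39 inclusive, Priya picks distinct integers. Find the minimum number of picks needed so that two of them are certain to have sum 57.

Two chosen integers sum to 57 exactly when both halves of some pair {x, 57−x} with 18 ≤ x ≤ 57−x ≤ 39 are chosen — 11 such pairs.
The remaining 9 elements (those with no distinct partner in range) can never complete a 57-sum, so the worst case takes all of them and one from each pair: 9 + 11 = 20.
By the pigeonhole principle, the 21st integer has to be the second member of some pair, so 20 + 1 = 21.

21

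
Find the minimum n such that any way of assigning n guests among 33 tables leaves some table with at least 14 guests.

With 429 guests one could put exactly 13 in each of the 33 tables, and no table would reach 14.
One more guest must land in a table that already has 13, giving it 14.
So 33 × 13 + 1 = 430 guests are required.

430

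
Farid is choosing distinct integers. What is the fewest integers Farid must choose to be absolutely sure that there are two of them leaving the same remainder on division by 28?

29

By the pigeonhole principle, the 28 residue classes mod 28 are the pigeonholes.
With 28 integers one could put 1 in each residue class and have no class reach 2.
The 29th integer pushes some class to 2, so 28·1 + 1 = 29.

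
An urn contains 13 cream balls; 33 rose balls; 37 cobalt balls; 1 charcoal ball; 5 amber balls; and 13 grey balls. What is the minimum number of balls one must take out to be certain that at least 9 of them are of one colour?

39

By pigeonhole, put each drawn ball into a box by colour. The largest draw with every box below 9 takes min(count, 8) from each colour; colours with fewer than 8 contribute all they have.
Σ min(cᵢ, 8) = 8 + 8 + 8 + 1 + 5 + 8 = 38.
Draw number 38 + 1 = 39 must push one box to 9.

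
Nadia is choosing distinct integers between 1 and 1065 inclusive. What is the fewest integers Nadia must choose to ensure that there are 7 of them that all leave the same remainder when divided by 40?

Pigeonhole: the 40 residue classes mod 40 are the pigeonholes.
With 240 integers one could put 6 in each residue class and have no class reach 7.
The 241st integer pushes some class to 7, so 40·6 + 1 = 241.

241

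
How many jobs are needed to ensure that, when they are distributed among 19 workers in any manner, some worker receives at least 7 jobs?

115

With 114 jobs one could put exactly 6 in each of the 19 workers, and no worker would reach 7.
Pigeonhole: one more job must land in a worker that already has 6, giving it 7.
So 19 × 6 + 1 = 115 jobs are required.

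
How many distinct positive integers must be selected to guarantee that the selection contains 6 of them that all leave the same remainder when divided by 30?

151

By the pigeonhole principle, the 30 residue classes mod 30 are the pigeonholes.
With 150 integers one could put 5 in each residue class and have no class reach 6.
The 151st integer pushes some class to 6, so 30·5 + 1 = 151.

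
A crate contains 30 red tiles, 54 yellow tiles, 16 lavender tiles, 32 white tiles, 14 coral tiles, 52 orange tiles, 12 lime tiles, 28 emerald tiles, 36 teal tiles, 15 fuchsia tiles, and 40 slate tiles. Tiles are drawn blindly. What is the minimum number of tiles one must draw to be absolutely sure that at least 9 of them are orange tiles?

In the worst case for collecting orange tiles, every non-orange tile comes out first.
There are 30 + 54 + 16 + 32 + 14 + 12 + 28 + 36 + 15 + 40 = 277 non-orange tiles altogether.
After those, each further tile must be orange, so 277 + 9 = 286 draws guarantee 9 orange tiles.

286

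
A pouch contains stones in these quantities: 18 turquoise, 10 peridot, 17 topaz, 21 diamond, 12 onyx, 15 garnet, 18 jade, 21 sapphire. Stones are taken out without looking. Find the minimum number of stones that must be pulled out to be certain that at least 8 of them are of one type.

57

The 8 types are the holes; the stones drawn are the pigeons.
To avoid 8 of any one type, the worst case takes at most 7 of each type.
That gives 7 + 7 + 7 + 7 + 7 + 7 + 7 + 7 = 56 stones with no type reaching 8.
The next stone forces some type to 8, so 56 + 1 = 57.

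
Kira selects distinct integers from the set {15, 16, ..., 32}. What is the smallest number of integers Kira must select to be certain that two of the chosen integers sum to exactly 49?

11

A set avoiding the sum 49 can contain at most one of each pair {x, 49−x}, plus the 2 elements whose complement lies outside the range.
The integers 15, …, 24 (10 of them) are such a set: any two sum to at least 15+16 = 31 and at most 23+24 = 47 < 49.
Any 11th integer completes one of the 8 pairs, so 11 choices force a sum of 49.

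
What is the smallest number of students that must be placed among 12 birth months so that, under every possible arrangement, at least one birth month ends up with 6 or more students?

With 60 students one could put exactly 5 in each of the 12 birth months, and no birth month would reach 6.
One more student must land in a birth month that already has 5, giving it 6.
So 12 × 5 + 1 = 61 students are required.

61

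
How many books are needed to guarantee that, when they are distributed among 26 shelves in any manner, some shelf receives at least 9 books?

With 208 books one could put exactly 8 in each of the 26 shelves, and no shelf would reach 9.
By the pigeonhole principle, one more book must land in a shelf that already has 8, giving it 9.
So 26 × 8 + 1 = 209 books are required.

209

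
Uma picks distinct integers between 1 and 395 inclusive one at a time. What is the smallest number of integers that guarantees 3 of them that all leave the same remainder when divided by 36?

73

By pigeonhole, the 36 residue classes mod 36 are the pigeonholes.
With 72 integers one could put 2 in each residue class and have no class reach 3.
The 73rd integer pushes some class to 3, so 36·2 + 1 = 73.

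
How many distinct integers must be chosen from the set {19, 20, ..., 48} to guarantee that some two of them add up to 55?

22

Group the elements by complementary pair {x, 55−x}: {19,36}, {20,35}, {21,34}, …, giving 9 two-element pairs and 12 integers whose partner 55−x falls outside [19,48].
Pigeonhole: treating each of those 21 groups as a pigeonhole, one can pick one integer per group — 21 integers — with no two summing to 55.
The 22nd integer lands in an occupied pair, forcing a sum of 55.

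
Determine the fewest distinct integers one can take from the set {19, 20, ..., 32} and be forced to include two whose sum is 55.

10

A set avoiding the sum 55 can contain at most one of each pair {x, 55−x}, plus the 4 elements whose complement lies outside the range.
The integers 19, …, 27 (9 of them) are such a set: any two sum to at least 19+20 = 39 and at most 26+27 = 53 < 55.
By pigeonhole, any 10th integer completes one of the 5 pairs, so 10 choices force a sum of 55.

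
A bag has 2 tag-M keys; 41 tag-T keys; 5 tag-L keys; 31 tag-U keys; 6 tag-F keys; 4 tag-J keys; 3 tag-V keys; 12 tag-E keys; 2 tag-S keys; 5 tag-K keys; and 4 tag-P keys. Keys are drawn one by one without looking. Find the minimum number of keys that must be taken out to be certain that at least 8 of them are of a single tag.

53

An adversary could hand out at most 7 keys per tag (8 tags run out sooner): 2 + 7 + 5 + 7 + 6 + 4 + 3 + 7 + 2 + 5 + 4 = 52 keys and still no tag has 8.
Pigeonhole: one more key lands in a tag already at 7, so 53 draws are enough and 52 are not.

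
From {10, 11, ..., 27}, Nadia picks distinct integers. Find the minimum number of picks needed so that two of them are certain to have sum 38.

Two chosen integers sum to 38 exactly when both halves of some pair {x, 38−x} with 11 ≤ x ≤ 38−x ≤ 27 are chosen — 8 such pairs.
The remaining 2 elements (those with no distinct partner in range) can never complete a 38-sum, so the worst case takes all of them and one from each pair: 2 + 8 = 10.
By pigeonhole, the 11th integer has to be the second member of some pair, so 10 + 1 = 11.

11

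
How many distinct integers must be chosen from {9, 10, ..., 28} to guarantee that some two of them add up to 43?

Group the elements by complementary pair {x, 43−x}: {15,28}, {16,27}, {17,26}, …, giving 7 two-element pairs and 6 integers whose partner 43−x falls outside [9,28].
By pigeonhole, treating each of those 13 groups as a pigeonhole, one can pick one integer per group — 13 integers — with no two summing to 43.
The 14th integer lands in an occupied pair, forcing a sum of 43.

14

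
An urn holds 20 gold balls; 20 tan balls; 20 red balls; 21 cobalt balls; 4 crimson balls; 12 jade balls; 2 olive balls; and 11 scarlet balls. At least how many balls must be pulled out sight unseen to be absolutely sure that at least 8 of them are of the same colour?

Put each drawn ball into a box by colour. The largest draw with every box below 8 takes min(count, 7) from each colour; colours with fewer than 7 contribute all they have.
Σ min(cᵢ, 7) = 7 + 7 + 7 + 7 + 4 + 7 + 2 + 7 = 48.
Draw number 48 + 1 = 49 must push one box to 8.

49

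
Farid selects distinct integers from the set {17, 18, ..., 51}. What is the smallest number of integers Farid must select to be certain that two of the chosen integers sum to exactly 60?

23

Two chosen integers sum to 60 exactly when both halves of some pair {x, 60−x} with 17 ≤ x ≤ 60−x ≤ 43 are chosen — 13 such pairs.
The remaining 9 elements (those with no distinct partner in range) can never complete a 60-sum, so the worst case takes all of them and one from each pair: 9 + 13 = 22.
The 23rd integer has to be the second member of some pair, so 22 + 1 = 23.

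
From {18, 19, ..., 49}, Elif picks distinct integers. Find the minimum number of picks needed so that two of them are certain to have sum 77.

Two chosen integers sum to 77 exactly when both halves of some pair {x, 77−x} with 28 ≤ x ≤ 77−x ≤ 49 are chosen — 11 such pairs.
The remaining 10 elements (those with no distinct partner in range) can never complete a 77-sum, so the worst case takes all of them and one from each pair: 10 + 11 = 21.
By pigeonhole, the 22nd integer has to be the second member of some pair, so 21 + 1 = 22.

22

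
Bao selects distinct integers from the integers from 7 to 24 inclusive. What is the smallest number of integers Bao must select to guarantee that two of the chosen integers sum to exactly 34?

A set avoiding the sum 34 can contain at most one of each pair {x, 34−x}, plus the 4 elements whose complement lies outside the range or equal to its own complement.
The integers 7, …, 17 (11 of them) are such a set: any two sum to at least 7+8 = 15 and at most 16+17 = 33 < 34.
By the pigeonhole principle, any 12th integer completes one of the 7 pairs, so 12 choices force a sum of 34.

12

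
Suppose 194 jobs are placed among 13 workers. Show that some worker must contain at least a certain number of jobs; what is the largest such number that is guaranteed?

The 13 workers are the holes and the 194 jobs are the pigeons.
If every worker held at most 14 jobs, the total would be at most 13 × 14 = 182, which is less than 194.
So some worker holds at least ⌈194/13⌉ = 15 jobs.

15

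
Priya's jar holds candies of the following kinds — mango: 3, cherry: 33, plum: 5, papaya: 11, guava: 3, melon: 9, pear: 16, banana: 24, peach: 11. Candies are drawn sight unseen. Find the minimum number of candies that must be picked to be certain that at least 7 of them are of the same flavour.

48

Pigeonhole: put each drawn candy into a box by flavour. The largest draw with every box below 7 takes min(count, 6) from each flavour; flavours with fewer than 6 contribute all they have.
Σ min(cᵢ, 6) = 3 + 6 + 5 + 6 + 3 + 6 + 6 + 6 + 6 = 47.
Draw number 47 + 1 = 48 must push one box to 7.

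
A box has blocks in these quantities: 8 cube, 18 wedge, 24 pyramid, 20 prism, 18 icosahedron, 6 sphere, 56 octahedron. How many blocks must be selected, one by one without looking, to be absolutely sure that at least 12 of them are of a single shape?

An adversary could hand out at most 11 blocks per shape (cube, sphere run out sooner): 8 + 11 + 11 + 11 + 11 + 6 + 11 = 69 blocks and still no shape has 12.
Pigeonhole: one more block lands in a shape already at 11, so 70 draws are enough and 69 are not.

70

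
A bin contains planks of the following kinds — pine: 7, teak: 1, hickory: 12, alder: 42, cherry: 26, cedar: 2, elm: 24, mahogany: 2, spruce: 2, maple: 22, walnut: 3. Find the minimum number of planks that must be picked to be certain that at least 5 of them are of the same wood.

35

By pigeonhole, the 11 woods are the holes; the planks drawn are the pigeons.
To avoid 5 of any one wood, the worst case takes at most 4 of each wood, or every plank of a wood that has fewer than 4.
That gives 4 + 1 + 4 + 4 + 4 + 2 + 4 + 2 + 2 + 4 + 3 = 34 planks with no wood reaching 5.
The next plank forces some wood to 5, so 34 + 1 = 35.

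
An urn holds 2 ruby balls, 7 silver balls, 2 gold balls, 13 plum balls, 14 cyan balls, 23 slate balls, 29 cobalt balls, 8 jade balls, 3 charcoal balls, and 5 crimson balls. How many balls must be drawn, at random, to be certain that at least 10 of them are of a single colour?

64

The 10 colours are the holes; the balls drawn are the pigeons.
To avoid 10 of any one colour, the worst case takes at most 9 of each colour, or every ball of a colour that has fewer than 9.
That gives 2 + 7 + 2 + 9 + 9 + 9 + 9 + 8 + 3 + 5 = 63 balls with no colour reaching 10.
The next ball forces some colour to 10, so 63 + 1 = 64.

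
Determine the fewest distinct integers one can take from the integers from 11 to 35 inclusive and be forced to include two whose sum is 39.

Two chosen integers sum to 39 exactly when both halves of some pair {x, 39−x} with 11 ≤ x ≤ 39−x ≤ 28 are chosen — 9 such pairs.
The remaining 7 elements (those with no distinct partner in range) can never complete a 39-sum, so the worst case takes all of them and one from each pair: 7 + 9 = 16.
The 17th integer has to be the second member of some pair, so 16 + 1 = 17.

17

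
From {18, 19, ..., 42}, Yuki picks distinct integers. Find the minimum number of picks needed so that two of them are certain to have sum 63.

Two chosen integers sum to 63 exactly when both halves of some pair {x, 63−x} with 21 ≤ x ≤ 63−x ≤ 42 are chosen — 11 such pairs.
The remaining 3 elements (those with no distinct partner in range) can never complete a 63-sum, so the worst case takes all of them and one from each pair: 3 + 11 = 14.
Pigeonhole: the 15th integer has to be the second member of some pair, so 14 + 1 = 15.

15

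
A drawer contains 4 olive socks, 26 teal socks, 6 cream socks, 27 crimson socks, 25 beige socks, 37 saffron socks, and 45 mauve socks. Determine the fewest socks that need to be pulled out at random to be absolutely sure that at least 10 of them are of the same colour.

By the pigeonhole principle, put each drawn sock into a box by colour. The largest draw with every box below 10 takes min(count, 9) from each colour; colours with fewer than 9 contribute all they have.
Σ min(cᵢ, 9) = 4 + 9 + 6 + 9 + 9 + 9 + 9 = 55.
Draw number 55 + 1 = 56 must push one box to 10.

56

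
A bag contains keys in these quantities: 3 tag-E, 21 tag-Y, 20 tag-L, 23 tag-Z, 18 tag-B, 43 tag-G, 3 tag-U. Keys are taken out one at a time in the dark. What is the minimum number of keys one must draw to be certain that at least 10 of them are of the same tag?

52

An adversary could hand out at most 9 keys per tag (tag-E, tag-U run out sooner): 3 + 9 + 9 + 9 + 9 + 9 + 3 = 51 keys and still no tag has 10.
One more key lands in a tag already at 9, so 52 draws are enough and 51 are not.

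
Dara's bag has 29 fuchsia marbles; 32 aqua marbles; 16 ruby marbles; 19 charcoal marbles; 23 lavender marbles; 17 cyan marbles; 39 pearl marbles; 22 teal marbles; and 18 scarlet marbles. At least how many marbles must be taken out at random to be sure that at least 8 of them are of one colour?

An adversary could hand out at most 7 marbles per colour: 7 + 7 + 7 + 7 + 7 + 7 + 7 + 7 + 7 = 63 marbles and still no colour has 8.
One more marble lands in a colour already at 7, so 64 draws are enough and 63 are not.

64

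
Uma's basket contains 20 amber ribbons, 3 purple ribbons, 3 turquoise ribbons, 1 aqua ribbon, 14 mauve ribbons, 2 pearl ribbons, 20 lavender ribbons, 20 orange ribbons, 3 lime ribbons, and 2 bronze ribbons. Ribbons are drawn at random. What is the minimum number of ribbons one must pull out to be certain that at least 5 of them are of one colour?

By pigeonhole, put each drawn ribbon into a box by colour. The largest draw with every box below 5 takes min(count, 4) from each colour; colours with fewer than 4 contribute all they have.
Σ min(cᵢ, 4) = 4 + 3 + 3 + 1 + 4 + 2 + 4 + 4 + 3 + 2 = 30.
Draw number 30 + 1 = 31 must push one box to 5.

31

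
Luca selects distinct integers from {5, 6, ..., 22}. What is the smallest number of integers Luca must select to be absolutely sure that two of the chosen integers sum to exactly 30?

Group the elements by complementary pair {x, 30−x}: {8,22}, {9,21}, {10,20}, …, giving 7 two-element pairs, the single value 15 (it cannot pair with itself since the integers are distinct), and 3 integers whose partner 30−x falls outside [5,22].
Treating each of those 11 groups as a pigeonhole, one can pick one integer per group — 11 integers — with no two summing to 30.
The 12th integer lands in an occupied pair, forcing a sum of 30.

12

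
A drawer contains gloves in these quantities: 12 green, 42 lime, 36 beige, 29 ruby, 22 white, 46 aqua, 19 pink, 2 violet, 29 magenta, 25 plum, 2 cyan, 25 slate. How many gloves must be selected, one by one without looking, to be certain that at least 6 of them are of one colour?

55

Pigeonhole: put each drawn glove into a box by colour. The largest draw with every box below 6 takes min(count, 5) from each colour; colours with fewer than 5 contribute all they have.
Σ min(cᵢ, 5) = 5 + 5 + 5 + 5 + 5 + 5 + 5 + 2 + 5 + 5 + 2 + 5 = 54.
Draw number 54 + 1 = 55 must push one box to 6.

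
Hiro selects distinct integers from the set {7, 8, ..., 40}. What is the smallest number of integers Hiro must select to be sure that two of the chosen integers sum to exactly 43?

Two chosen integers sum to 43 exactly when both halves of some pair {x, 43−x} with 7 ≤ x ≤ 43−x ≤ 36 are chosen — 15 such pairs.
The remaining 4 elements (those with no distinct partner in range) can never complete a 43-sum, so the worst case takes all of them and one from each pair: 4 + 15 = 19.
The 20th integer has to be the second member of some pair, so 19 + 1 = 20.

20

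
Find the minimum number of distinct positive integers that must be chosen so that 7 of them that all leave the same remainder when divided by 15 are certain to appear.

91

The 15 residue classes mod 15 are the pigeonholes.
With 90 integers one could put 6 in each residue class and have no class reach 7.
The 91st integer pushes some class to 7, so 15·6 + 1 = 91.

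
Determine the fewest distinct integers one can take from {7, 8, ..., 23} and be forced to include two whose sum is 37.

Group the elements by complementary pair {x, 37−x}: {14,23}, {15,22}, {16,21}, …, giving 5 two-element pairs and 7 integers whose partner 37−x falls outside [7,23].
By pigeonhole, treating each of those 12 groups as a pigeonhole, one can pick one integer per group — 12 integers — with no two summing to 37.
The 13th integer lands in an occupied pair, forcing a sum of 37.

13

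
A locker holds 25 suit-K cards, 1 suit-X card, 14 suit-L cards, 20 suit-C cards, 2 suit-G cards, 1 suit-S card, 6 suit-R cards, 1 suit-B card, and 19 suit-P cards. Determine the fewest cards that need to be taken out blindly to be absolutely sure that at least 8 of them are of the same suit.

Pigeonhole: put each drawn card into a box by suit. The largest draw with every box below 8 takes min(count, 7) from each suit; suits with fewer than 7 contribute all they have.
Σ min(cᵢ, 7) = 7 + 1 + 7 + 7 + 2 + 1 + 6 + 1 + 7 = 39.
Draw number 39 + 1 = 40 must push one box to 8.

40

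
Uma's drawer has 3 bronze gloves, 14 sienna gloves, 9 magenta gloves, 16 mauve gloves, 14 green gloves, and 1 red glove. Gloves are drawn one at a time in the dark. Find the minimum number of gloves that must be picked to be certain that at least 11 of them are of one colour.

44

The 6 colours are the holes; the gloves drawn are the pigeons.
To avoid 11 of any one colour, the worst case takes at most 10 of each colour, or every glove of a colour that has fewer than 10.
That gives 3 + 10 + 9 + 10 + 10 + 1 = 43 gloves with no colour reaching 11.
The next glove forces some colour to 11, so 43 + 1 = 44.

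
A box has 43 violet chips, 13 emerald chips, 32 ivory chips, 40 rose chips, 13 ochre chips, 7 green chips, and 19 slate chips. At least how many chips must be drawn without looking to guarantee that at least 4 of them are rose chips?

131

In the worst case for collecting rose chips, every non-rose chip comes out first.
There are 43 + 13 + 32 + 13 + 7 + 19 = 127 non-rose chips altogether.
After those, each further chip must be rose, so 127 + 4 = 131 draws guarantee 4 rose chips.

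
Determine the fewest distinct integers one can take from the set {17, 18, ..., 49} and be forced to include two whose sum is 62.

20

A set avoiding the sum 62 can contain at most one of each pair {x, 62−x}, plus the 5 elements whose complement lies outside the range or equal to its own complement.
The integers 31, …, 49 (19 of them) are such a set: any two sum to at least 31+32 = 63 > 62.
Any 20th integer completes one of the 14 pairs, so 20 choices force a sum of 62.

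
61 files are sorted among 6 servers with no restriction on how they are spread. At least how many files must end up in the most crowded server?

The 6 servers are the holes and the 61 files are the pigeons.
If every server held at most 10 files, the total would be at most 6 × 10 = 60, which is less than 61.
So some server holds at least ⌈61/6⌉ = 11 files.

11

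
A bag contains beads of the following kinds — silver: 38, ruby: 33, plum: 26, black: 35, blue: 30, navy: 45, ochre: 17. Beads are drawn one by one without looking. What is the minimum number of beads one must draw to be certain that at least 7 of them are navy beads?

186

In the worst case for collecting navy beads, every non-navy bead comes out first.
There are 38 + 33 + 26 + 35 + 30 + 17 = 179 non-navy beads altogether.
After those, each further bead must be navy, so 179 + 7 = 186 draws guarantee 7 navy beads.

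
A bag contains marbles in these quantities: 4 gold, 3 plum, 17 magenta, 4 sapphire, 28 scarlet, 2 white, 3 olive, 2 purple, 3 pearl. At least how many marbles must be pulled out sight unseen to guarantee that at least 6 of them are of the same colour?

32

An adversary could hand out at most 5 marbles per colour (7 colours run out sooner): 4 + 3 + 5 + 4 + 5 + 2 + 3 + 2 + 3 = 31 marbles and still no colour has 6.
One more marble lands in a colour already at 5, so 32 draws are enough and 31 are not.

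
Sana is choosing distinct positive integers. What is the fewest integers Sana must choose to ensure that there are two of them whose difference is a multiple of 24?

Integers whose pairwise differences are multiples of 24 are exactly those sharing a remainder mod 24. Pigeonhole: the 24 residue classes mod 24 are the pigeonholes.
With 24 integers one could put 1 in each residue class and have no class reach 2.
The 25th integer pushes some class to 2, so 24·1 + 1 = 25.

25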